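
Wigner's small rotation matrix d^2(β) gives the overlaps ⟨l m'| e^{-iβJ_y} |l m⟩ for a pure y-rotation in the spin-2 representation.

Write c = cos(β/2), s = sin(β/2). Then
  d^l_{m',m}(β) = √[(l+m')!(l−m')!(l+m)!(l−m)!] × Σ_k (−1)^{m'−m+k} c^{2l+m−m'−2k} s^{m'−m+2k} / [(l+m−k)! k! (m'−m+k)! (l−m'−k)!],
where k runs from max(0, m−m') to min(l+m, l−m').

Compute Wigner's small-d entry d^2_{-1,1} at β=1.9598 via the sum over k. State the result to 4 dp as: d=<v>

d=0.1665

d^2_{-1,1}(β=1.9598) via Wigner's sum:
c=cos(1.9598/2)=0.557106, s=sin(1.9598/2)=0.830442; N=√[1·6·6·1]=6.000000
k: max(0,(1)−(-1))=2 … min(2+(1),2−(-1))=3
  k=2: (−1)^0·6.0000/(2)·0.5571^2·0.8304^2 = +0.642118
  k=3: (−1)^1·6.0000/(6)·0.5571^0·0.8304^4 = -0.475594
d^2_{-1,1}(1.9598) = +0.642118 -0.475594 = +0.166523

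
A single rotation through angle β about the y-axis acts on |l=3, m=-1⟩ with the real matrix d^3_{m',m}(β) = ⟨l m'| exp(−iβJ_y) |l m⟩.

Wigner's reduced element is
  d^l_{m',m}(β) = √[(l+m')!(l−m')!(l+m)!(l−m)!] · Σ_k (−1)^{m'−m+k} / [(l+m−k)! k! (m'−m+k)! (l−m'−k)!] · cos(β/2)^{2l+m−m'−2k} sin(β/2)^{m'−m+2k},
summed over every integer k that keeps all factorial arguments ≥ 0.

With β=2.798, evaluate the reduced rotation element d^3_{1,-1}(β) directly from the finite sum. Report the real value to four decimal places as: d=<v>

d^3_{1,-1}(β=2.798) via Wigner's sum:
With c≡cos(β/2)=0.170953 and s≡sin(β/2)=0.985279, N=[24·2·2·24]^{1/2}=48.000000
The bounds max(0,m−m')=0 and min(l+m,l−m')=2 give 3 terms
  k=0: (−1)^2·48.0000/(8)·0.1710^4·0.9853^2 = +0.004975
  k=1: (−1)^3·48.0000/(6)·0.1710^2·0.9853^4 = -0.220332
  k=2: (−1)^4·48.0000/(48)·0.1710^0·0.9853^6 = +0.914863
d^3_{1,-1}(2.798) = +0.004975 -0.220332 +0.914863 = +0.699505

d=0.6995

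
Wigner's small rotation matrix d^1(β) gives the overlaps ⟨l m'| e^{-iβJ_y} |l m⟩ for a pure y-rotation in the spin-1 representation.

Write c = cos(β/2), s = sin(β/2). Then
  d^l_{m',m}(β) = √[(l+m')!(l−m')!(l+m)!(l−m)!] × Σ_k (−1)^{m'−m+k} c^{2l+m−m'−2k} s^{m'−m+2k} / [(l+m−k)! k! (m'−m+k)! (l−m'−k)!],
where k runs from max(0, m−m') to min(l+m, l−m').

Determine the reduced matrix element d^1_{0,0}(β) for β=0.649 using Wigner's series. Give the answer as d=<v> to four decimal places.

d=0.7967

d^1_{0,0}(β=0.649) via Wigner's sum:
c=cos(0.649/2)=0.947810, s=sin(0.649/2)=0.318835; N=√[1·1·1·1]=1.000000
k∈{0,1} keeps every argument non-negative
  k=0: (−1)^0·1.0000/(1)·0.9478^2·0.3188^0 = +0.898344
  k=1: (−1)^1·1.0000/(1)·0.9478^0·0.3188^2 = -0.101656
d^1_{0,0}(0.649) = +0.898344 -0.101656 = +0.796689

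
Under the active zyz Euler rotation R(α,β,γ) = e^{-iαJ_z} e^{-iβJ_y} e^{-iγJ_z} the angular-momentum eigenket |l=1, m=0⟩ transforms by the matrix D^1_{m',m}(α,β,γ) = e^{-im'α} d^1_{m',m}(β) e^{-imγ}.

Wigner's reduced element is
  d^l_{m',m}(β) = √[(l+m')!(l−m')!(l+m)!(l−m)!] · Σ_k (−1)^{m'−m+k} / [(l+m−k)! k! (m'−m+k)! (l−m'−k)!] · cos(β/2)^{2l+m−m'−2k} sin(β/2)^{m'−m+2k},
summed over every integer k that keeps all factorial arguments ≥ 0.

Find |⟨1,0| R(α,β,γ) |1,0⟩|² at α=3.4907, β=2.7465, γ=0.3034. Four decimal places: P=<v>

P=0.8519

Split into d^1_{0,0}(β=2.7465) × two z-phases.
With c≡cos(β/2)=0.196264 and s≡sin(β/2)=0.980551, N=[1·1·1·1]^{1/2}=1.000000
k∈{0,1} keeps every argument non-negative
  k=0: (−1)^0·1.0000/(1)·0.1963^2·0.9806^0 = +0.038520
  k=1: (−1)^1·1.0000/(1)·0.1963^0·0.9806^2 = -0.961480
d^1_{0,0}(2.7465) = +0.038520 -0.961480 = -0.922961
|D^1_{0,0}|² = |d^1_{0,0}(β)|² = (-0.922961)² = 0.851857 (the z-rotation phases have unit modulus)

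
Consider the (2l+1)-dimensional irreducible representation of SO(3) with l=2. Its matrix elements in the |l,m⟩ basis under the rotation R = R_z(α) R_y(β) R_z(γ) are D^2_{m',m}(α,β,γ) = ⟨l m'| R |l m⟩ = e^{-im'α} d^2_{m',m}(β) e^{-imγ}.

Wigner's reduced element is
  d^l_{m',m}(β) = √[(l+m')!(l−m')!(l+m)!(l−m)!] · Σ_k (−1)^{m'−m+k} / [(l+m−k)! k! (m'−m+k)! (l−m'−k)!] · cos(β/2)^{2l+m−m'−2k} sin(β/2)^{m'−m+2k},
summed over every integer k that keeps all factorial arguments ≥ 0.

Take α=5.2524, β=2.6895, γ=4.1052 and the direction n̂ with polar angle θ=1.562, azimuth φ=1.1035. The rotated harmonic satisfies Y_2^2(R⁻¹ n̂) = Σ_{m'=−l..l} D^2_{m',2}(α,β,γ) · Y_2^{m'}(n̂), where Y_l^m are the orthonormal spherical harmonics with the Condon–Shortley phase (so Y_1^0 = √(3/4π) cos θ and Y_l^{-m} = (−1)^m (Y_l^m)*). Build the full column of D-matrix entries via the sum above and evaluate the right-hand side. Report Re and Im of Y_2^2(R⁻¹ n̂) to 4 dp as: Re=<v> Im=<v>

Re=0.3574 Im=0.0679

Need the full column D^2_{m',2} for m'=−2..2 at α=5.2524, β=2.6895, γ=4.1052.
cos(β/2)=0.224126, sin(β/2)=0.974560
d^2_{-2,2}: single k=4 term ⇒ +0.902058;  D = -0.597243+0.676025i
d^2_{-1,2}: single k=3 term ⇒ +0.414905;  D = -0.407932-0.075746i
d^2_{0,2}: single k=2 term ⇒ +0.116863;  D = -0.040776-0.109519i
d^2_{1,2}: single k=1 term ⇒ +0.021944;  D = +0.013702-0.017141i
d^2_{2,2}: single k=0 term ⇒ +0.002523;  D = +0.002501+0.000338i
Y_2^{m'}(θ=1.562,φ=1.1035) and Σ D·Y over m':
  (-0.5972+0.6760i)·(-0.2295-0.3107i)  (-0.4079-0.0757i)·(+0.0031-0.0061i)  (-0.0408-0.1095i)·(-0.3153+0.0000i)  (+0.0137-0.0171i)·(-0.0031-0.0061i)  (+0.0025+0.0003i)·(-0.2295+0.3107i)
Y_2^2(R⁻¹ n̂) = +0.357409+0.067858i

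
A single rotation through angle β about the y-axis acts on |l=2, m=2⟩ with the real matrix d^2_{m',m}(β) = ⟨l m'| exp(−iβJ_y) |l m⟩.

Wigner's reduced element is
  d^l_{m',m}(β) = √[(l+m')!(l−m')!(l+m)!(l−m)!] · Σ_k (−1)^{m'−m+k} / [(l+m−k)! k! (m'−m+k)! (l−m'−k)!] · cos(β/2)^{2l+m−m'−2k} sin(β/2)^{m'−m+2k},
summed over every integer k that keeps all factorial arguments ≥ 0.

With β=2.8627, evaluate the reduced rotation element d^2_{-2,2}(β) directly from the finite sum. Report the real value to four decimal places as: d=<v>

d^2_{-2,2}(β=2.8627) via Wigner's sum:
c=cos(2.8627/2)=0.138995, s=sin(2.8627/2)=0.990293; N=√[1·24·24·1]=24.000000
The bounds max(0,m−m')=4 and min(l+m,l−m')=4 give 1 term
  k=4: (−1)^0·24.0000/(24)·0.1390^0·0.9903^4 = +0.961734
d^2_{-2,2}(2.8627) = +0.961734

d=0.9617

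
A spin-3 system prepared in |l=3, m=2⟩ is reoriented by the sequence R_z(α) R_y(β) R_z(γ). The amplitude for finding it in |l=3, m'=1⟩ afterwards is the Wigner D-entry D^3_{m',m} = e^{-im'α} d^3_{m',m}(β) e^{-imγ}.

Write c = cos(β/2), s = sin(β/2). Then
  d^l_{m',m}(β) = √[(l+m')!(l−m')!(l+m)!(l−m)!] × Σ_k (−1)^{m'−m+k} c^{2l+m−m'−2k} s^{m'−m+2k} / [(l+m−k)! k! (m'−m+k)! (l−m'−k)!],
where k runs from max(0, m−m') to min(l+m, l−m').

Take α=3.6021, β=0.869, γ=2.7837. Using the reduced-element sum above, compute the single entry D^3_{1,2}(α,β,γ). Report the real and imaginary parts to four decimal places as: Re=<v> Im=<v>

D^3_{1,2}(3.6021,0.869,2.7837) = e^{-i·1·3.6021}·d^3_{1,2}(0.869)·e^{-i·2·2.7837}. Compute d first:
With c≡cos(β/2)=0.907081 and s≡sin(β/2)=0.420957, N=[24·2·120·1]^{1/2}=75.894664
k: max(0,(2)−(1))=1 … min(3+(2),3−(1))=2
  k=1: (−1)^0·75.8947/(24)·0.9071^5·0.4210^1 = +0.817461
  k=2: (−1)^1·75.8947/(12)·0.9071^3·0.4210^3 = -0.352112
d^3_{1,2}(0.869) = +0.817461 -0.352112 = +0.465349
Phases: e^{-i·(1)·3.6021}=-0.895827+0.444403i, e^{-i·(2)·2.7837}=+0.754578+0.656210i ⇒ D=-0.450269-0.117507i

Re=-0.4503 Im=-0.1175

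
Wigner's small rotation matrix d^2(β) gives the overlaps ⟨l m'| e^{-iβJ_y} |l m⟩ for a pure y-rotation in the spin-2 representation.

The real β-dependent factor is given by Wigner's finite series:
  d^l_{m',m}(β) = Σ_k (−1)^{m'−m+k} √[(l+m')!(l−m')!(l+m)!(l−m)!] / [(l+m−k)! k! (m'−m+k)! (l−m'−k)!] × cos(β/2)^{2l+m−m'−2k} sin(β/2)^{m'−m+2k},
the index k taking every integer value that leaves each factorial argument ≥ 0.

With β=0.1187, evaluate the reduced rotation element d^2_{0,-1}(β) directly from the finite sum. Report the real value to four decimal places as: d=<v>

d=-0.1440

d^2_{0,-1}(β=0.1187) via Wigner's sum:
Half-angle: c=0.998239, s=0.059315. N=√(2·2·1·6)=4.898979
k: max(0,(-1)−(0))=0 … min(2+(-1),2−(0))=1
  k=0: (−1)^1·4.8990/(2)·0.9982^3·0.0593^1 = -0.144526
  k=1: (−1)^2·4.8990/(2)·0.9982^1·0.0593^3 = +0.000510
d^2_{0,-1}(0.1187) = -0.144526 +0.000510 = -0.144016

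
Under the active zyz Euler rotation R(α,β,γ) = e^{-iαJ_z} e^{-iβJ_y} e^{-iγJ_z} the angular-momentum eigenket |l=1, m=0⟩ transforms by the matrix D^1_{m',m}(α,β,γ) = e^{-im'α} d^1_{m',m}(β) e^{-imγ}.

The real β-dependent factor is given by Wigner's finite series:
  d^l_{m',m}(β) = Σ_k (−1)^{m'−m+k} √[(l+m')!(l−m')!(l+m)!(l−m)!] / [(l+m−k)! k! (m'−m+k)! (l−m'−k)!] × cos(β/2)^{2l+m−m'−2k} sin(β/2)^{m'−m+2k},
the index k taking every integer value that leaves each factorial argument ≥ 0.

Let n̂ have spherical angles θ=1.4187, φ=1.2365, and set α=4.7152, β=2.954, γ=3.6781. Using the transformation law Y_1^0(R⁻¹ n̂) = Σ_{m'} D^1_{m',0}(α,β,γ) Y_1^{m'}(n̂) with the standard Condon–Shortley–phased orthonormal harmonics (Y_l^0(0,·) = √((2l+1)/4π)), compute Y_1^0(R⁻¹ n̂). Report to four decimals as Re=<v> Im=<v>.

Need the full column D^1_{m',0} for m'=−1..1 at α=4.7152, β=2.954, γ=3.6781.
cos(β/2)=0.093659, sin(β/2)=0.995604
d^1_{-1,0}: single k=1 term ⇒ +0.131871;  D = +0.000371-0.131871i
d^1_{0,0}: k∈[0..1] ⇒ +0.008772 -0.991228 = -0.982456;  D = -0.982456+0.000000i
d^1_{1,0}: single k=0 term ⇒ -0.131871;  D = -0.000371-0.131871i
Y_1^{m'}(θ=1.4187,φ=1.2365) and Σ D·Y over m':
  (+0.0004-0.1319i)·(+0.1120-0.3226i)  (-0.9825+0.0000i)·(+0.0740+0.0000i)  (-0.0004-0.1319i)·(-0.1120-0.3226i)
Y_1^0(R⁻¹ n̂) = -0.157730+0.000000i

Re=-0.1577 Im=0.0000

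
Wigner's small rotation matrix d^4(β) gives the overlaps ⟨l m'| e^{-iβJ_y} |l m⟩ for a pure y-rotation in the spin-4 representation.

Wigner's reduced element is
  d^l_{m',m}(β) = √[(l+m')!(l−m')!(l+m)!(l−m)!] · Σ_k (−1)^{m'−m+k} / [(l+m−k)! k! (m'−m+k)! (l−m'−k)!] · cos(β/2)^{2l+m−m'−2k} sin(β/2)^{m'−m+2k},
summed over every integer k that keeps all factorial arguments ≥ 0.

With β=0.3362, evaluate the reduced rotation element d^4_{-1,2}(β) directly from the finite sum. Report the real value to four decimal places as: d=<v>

d^4_{-1,2}(β=0.3362) via Wigner's sum:
With c≡cos(β/2)=0.985904 and s≡sin(β/2)=0.167309, N=[6·120·720·2]^{1/2}=1018.233765
The bounds max(0,m−m')=3 and min(l+m,l−m')=5 give 3 terms
  k=3: (−1)^0·1018.2338/(72)·0.9859^5·0.1673^3 = +0.061695
  k=4: (−1)^1·1018.2338/(48)·0.9859^3·0.1673^5 = -0.002665
  k=5: (−1)^2·1018.2338/(240)·0.9859^1·0.1673^7 = +0.000015
d^4_{-1,2}(0.3362) = +0.061695 -0.002665 +0.000015 = +0.059045

d=0.0590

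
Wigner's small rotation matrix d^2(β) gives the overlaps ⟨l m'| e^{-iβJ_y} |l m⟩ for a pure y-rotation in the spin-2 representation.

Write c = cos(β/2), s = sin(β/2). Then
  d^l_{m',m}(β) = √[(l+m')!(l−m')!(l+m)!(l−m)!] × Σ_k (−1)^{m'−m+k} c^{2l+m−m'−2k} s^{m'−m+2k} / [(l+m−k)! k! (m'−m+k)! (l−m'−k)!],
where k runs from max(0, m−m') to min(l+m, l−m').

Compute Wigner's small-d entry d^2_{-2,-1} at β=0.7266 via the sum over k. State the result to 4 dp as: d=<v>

d=0.5804

d^2_{-2,-1}(β=0.7266) via Wigner's sum:
Half-angle: c=0.934729, s=0.355361. N=√(1·24·1·6)=12.000000
k∈{1} keeps every argument non-negative
  k=1: (−1)^0·12.0000/(6)·0.9347^3·0.3554^1 = +0.580439
d^2_{-2,-1}(0.7266) = +0.580439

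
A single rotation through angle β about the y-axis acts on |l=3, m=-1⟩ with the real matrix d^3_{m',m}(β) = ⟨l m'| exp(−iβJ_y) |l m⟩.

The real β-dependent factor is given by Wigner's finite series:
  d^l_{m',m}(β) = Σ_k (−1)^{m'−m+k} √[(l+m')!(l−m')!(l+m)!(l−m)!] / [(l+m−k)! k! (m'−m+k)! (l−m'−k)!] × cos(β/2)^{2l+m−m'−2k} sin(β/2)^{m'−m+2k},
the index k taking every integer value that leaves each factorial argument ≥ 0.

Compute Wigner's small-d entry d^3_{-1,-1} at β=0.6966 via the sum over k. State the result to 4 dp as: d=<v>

d^3_{-1,-1}(β=0.6966) via Wigner's sum:
c=cos(0.6966/2)=0.939954, s=sin(0.6966/2)=0.341300; N=√[2·24·2·24]=48.000000
The bounds max(0,m−m')=0 and min(l+m,l−m')=2 give 3 terms
  k=0: (−1)^0·48.0000/(48)·0.9400^6·0.3413^0 = +0.689668
  k=1: (−1)^1·48.0000/(6)·0.9400^4·0.3413^2 = -0.727429
  k=2: (−1)^2·48.0000/(8)·0.9400^2·0.3413^4 = +0.071930
d^3_{-1,-1}(0.6966) = +0.689668 -0.727429 +0.071930 = +0.034170

d=0.0342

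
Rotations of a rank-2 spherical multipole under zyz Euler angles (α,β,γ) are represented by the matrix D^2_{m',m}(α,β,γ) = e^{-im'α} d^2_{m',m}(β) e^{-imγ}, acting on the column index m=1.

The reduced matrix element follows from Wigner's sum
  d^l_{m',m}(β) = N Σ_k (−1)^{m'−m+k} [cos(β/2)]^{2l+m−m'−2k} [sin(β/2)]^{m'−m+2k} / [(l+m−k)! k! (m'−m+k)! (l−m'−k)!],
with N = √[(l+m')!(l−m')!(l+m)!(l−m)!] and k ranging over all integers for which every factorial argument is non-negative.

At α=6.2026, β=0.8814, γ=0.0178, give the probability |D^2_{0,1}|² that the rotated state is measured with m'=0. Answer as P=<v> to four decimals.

P=0.3613

First d^2_{0,1}(β=0.8814), then the phase factors e^{-i(0)α} and e^{-i(1)γ}:
Half-angle: c=0.904453, s=0.426573. N=√(2·2·6·1)=4.898979
The bounds max(0,m−m')=1 and min(l+m,l−m')=2 give 2 terms
  k=1: (−1)^0·4.8990/(2)·0.9045^3·0.4266^1 = +0.773085
  k=2: (−1)^1·4.8990/(2)·0.9045^1·0.4266^3 = -0.171965
d^2_{0,1}(0.8814) = +0.773085 -0.171965 = +0.601119
|D^2_{0,1}|² = |d^2_{0,1}(β)|² = (+0.601119)² = 0.361345 (the z-rotation phases have unit modulus)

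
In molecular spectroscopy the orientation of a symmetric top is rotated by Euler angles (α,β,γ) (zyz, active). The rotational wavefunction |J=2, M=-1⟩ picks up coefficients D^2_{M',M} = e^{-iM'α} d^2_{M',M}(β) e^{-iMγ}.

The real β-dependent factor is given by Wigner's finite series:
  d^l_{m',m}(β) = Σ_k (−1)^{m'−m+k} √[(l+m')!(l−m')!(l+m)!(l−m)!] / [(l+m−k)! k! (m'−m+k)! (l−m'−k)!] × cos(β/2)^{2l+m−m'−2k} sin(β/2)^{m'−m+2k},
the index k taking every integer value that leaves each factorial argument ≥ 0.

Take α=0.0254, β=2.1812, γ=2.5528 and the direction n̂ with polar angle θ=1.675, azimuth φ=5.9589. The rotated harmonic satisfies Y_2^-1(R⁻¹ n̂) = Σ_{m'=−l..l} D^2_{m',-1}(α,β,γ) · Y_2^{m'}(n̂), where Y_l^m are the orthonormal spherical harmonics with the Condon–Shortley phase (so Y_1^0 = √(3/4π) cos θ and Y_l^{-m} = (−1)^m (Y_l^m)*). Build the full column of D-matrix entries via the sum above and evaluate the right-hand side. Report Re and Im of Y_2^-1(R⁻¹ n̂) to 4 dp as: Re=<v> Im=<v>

Re=0.1181 Im=-0.3401

Need the full column D^2_{m',-1} for m'=−2..2 at α=0.0254, β=2.1812, γ=2.5528.
cos(β/2)=0.461953, sin(β/2)=0.886904
d^2_{-2,-1}: single k=1 term ⇒ +0.174864;  D = -0.150163+0.089603i
d^2_{-1,-1}: k∈[0..1] ⇒ +0.045540 -0.503583 = -0.458043;  D = +0.387251-0.244621i
d^2_{0,-1}: k∈[0..1] ⇒ -0.214164 +0.789412 = +0.575248;  D = -0.478383+0.319468i
d^2_{1,-1}: k∈[0..1] ⇒ +0.503583 -0.618738 = -0.115155;  D = +0.094109-0.066364i
d^2_{2,-1}: single k=0 term ⇒ -0.644552;  D = +0.517150-0.384713i
Y_2^{m'}(θ=1.675,φ=5.9589) and Σ D·Y over m':
  (-0.1502+0.0896i)·(+0.3045+0.2308i)  (+0.3873-0.2446i)·(-0.0758-0.0255i)  (-0.4784+0.3195i)·(-0.3052+0.0000i)  (+0.0941-0.0664i)·(+0.0758-0.0255i)  (+0.5171-0.3847i)·(+0.3045-0.2308i)
Y_2^-1(R⁻¹ n̂) = +0.118132-0.340124i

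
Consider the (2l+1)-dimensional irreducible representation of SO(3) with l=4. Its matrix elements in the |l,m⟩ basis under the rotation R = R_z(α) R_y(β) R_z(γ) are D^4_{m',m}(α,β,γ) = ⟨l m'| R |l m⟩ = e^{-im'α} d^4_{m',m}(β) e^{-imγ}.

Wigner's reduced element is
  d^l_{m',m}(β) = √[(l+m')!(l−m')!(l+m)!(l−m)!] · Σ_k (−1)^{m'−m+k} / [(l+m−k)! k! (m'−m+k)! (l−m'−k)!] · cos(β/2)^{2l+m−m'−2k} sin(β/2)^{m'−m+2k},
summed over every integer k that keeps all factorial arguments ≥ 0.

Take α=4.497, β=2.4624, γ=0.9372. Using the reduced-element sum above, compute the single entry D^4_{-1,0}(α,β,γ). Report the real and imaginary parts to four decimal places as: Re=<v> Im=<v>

Re=0.0723 Im=0.3304

Split into d^4_{-1,0}(β=2.4624) × two z-phases.
c=cos(2.4624/2)=0.333107, s=sin(2.4624/2)=0.942889; N=√[6·120·24·24]=643.987578
The bounds max(0,m−m')=1 and min(l+m,l−m')=4 give 4 terms
  k=1: (−1)^0·643.9876/(144)·0.3331^7·0.9429^1 = +0.001919
  k=2: (−1)^1·643.9876/(24)·0.3331^5·0.9429^3 = -0.092249
  k=3: (−1)^2·643.9876/(24)·0.3331^3·0.9429^5 = +0.739127
  k=4: (−1)^3·643.9876/(144)·0.3331^1·0.9429^7 = -0.987013
d^4_{-1,0}(2.4624) = +0.001919 -0.092249 +0.739127 -0.987013 = -0.338217
Phases: e^{-i·(-1)·4.497}=-0.213727-0.976893i, e^{-i·(0)·0.9372}=+1.000000+0.000000i ⇒ D=+0.072286+0.330402i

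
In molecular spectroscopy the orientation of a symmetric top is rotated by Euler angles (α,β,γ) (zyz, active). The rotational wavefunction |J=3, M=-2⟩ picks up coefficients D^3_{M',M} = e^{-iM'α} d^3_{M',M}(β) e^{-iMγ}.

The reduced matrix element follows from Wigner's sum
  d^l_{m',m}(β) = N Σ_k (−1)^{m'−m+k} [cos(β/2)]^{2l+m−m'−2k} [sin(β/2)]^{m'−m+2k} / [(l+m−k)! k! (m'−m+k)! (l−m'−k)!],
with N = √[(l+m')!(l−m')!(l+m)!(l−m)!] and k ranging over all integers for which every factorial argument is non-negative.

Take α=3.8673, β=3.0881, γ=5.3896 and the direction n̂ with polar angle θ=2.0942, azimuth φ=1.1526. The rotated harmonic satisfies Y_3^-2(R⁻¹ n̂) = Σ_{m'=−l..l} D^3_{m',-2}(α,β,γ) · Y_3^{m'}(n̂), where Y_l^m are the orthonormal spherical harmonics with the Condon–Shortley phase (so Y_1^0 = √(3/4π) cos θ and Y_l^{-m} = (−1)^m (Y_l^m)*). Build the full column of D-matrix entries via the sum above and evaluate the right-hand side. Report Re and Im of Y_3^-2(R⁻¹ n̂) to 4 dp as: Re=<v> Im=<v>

Re=0.2128 Im=-0.3021

Need the full column D^3_{m',-2} for m'=−3..3 at α=3.8673, β=3.0881, γ=5.3896.
cos(β/2)=0.026743, sin(β/2)=0.999642
d^3_{-3,-2}: single k=1 term ⇒ +0.000000;  D = -0.000000-0.000000i
d^3_{-2,-2}: k∈[0..1] ⇒ +0.000000 -0.000003 = -0.000003;  D = -0.000002+0.000001i
d^3_{-1,-2}: k∈[0..1] ⇒ -0.000000 +0.000121 = +0.000121;  D = -0.000059+0.000105i
d^3_{0,-2}: k∈[0..1] ⇒ +0.000003 -0.003912 = -0.003909;  D = +0.000839+0.003818i
d^3_{1,-2}: k∈[0..1] ⇒ -0.000121 +0.084418 = +0.084297;  D = +0.068178+0.049576i
d^3_{2,-2}: k∈[0..1] ⇒ +0.003571 -0.997856 = -0.994285;  D = +0.989612-0.096287i
d^3_{3,-2}: single k=0 term ⇒ -0.065390;  D = -0.044481+0.047930i
Y_3^{m'}(θ=2.0942,φ=1.1526) and Σ D·Y over m':
  (-0.0000-0.0000i)·(-0.2576+0.0843i)  (-0.0000+0.0000i)·(+0.2568+0.2844i)  (-0.0001+0.0001i)·(+0.0283-0.0637i)  (+0.0008+0.0038i)·(+0.3266+0.0000i)  (+0.0682+0.0496i)·(-0.0283-0.0637i)  (+0.9896-0.0963i)·(+0.2568-0.2844i)  (-0.0445+0.0479i)·(+0.2576+0.0843i)
Y_3^-2(R⁻¹ n̂) = +0.212752-0.302093i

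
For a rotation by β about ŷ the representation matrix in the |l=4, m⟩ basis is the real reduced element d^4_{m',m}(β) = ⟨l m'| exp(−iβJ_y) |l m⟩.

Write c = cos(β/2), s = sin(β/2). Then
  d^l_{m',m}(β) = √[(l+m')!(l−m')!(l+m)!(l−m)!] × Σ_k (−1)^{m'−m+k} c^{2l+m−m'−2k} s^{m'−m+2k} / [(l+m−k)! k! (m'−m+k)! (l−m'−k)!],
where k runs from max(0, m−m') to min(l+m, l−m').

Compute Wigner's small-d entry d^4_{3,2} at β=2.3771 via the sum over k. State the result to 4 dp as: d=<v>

d^4_{3,2}(β=2.3771) via Wigner's sum:
c=cos(2.3771/2)=0.373006, s=sin(2.3771/2)=0.927829; N=√[5040·1·720·2]=2693.993318
Admissible k: 0..1 (factorial args all ≥0)
  k=0: (−1)^1·2693.9933/(720)·0.3730^7·0.9278^1 = -0.003488
  k=1: (−1)^2·2693.9933/(240)·0.3730^5·0.9278^3 = +0.064739
d^4_{3,2}(2.3771) = -0.003488 +0.064739 = +0.061251

d=0.0613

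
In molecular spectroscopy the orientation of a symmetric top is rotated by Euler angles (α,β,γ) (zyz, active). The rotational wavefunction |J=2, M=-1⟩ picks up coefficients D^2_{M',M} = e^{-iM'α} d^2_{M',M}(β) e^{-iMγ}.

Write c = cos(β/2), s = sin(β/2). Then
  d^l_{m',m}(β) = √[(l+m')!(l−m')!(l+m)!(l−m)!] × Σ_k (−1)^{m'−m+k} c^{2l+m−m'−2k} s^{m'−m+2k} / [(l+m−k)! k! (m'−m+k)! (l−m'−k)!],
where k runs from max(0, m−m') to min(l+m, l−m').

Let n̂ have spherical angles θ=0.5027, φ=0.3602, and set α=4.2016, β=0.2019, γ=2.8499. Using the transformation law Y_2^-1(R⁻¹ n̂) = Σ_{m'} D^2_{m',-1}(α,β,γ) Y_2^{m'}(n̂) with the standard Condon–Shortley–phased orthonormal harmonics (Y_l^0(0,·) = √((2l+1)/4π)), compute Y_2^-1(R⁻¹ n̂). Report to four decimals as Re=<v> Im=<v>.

Need the full column D^2_{m',-1} for m'=−2..2 at α=4.2016, β=0.2019, γ=2.8499.
cos(β/2)=0.994909, sin(β/2)=0.100779
d^2_{-2,-1}: single k=1 term ⇒ +0.198494;  D = +0.050554-0.191949i
d^2_{-1,-1}: k∈[0..1] ⇒ +0.979790 -0.030160 = +0.949631;  D = +0.682863+0.659922i
d^2_{0,-1}: k∈[0..1] ⇒ -0.243105 +0.002494 = -0.240611;  D = +0.230447-0.069193i
d^2_{1,-1}: k∈[0..1] ⇒ +0.030160 -0.000103 = +0.030056;  D = +0.006533-0.029338i
d^2_{2,-1}: single k=0 term ⇒ -0.002037;  D = -0.001518-0.001358i
Y_2^{m'}(θ=0.5027,φ=0.3602) and Σ D·Y over m':
  (+0.0506-0.1919i)·(+0.0674-0.0591i)  (+0.6829+0.6599i)·(+0.3052-0.1150i)  (+0.2304-0.0692i)·(+0.4112+0.0000i)  (+0.0065-0.0293i)·(-0.3052-0.1150i)  (-0.0015-0.0014i)·(+0.0674+0.0591i)
Y_2^-1(R⁻¹ n̂) = +0.365707+0.086575i

Re=0.3657 Im=0.0866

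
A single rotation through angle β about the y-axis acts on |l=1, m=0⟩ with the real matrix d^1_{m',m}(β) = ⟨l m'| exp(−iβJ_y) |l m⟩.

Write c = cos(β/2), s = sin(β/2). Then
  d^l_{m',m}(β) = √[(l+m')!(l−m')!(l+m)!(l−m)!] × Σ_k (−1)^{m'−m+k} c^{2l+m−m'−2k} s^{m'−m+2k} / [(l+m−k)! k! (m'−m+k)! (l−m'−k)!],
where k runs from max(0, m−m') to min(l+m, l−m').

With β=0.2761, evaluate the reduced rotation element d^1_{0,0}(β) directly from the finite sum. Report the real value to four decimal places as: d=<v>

d=0.9621

d^1_{0,0}(β=0.2761) via Wigner's sum:
c=cos(0.2761/2)=0.990486, s=sin(0.2761/2)=0.137612; N=√[1·1·1·1]=1.000000
The bounds max(0,m−m')=0 and min(l+m,l−m')=1 give 2 terms
  k=0: (−1)^0·1.0000/(1)·0.9905^2·0.1376^0 = +0.981063
  k=1: (−1)^1·1.0000/(1)·0.9905^0·0.1376^2 = -0.018937
d^1_{0,0}(0.2761) = +0.981063 -0.018937 = +0.962126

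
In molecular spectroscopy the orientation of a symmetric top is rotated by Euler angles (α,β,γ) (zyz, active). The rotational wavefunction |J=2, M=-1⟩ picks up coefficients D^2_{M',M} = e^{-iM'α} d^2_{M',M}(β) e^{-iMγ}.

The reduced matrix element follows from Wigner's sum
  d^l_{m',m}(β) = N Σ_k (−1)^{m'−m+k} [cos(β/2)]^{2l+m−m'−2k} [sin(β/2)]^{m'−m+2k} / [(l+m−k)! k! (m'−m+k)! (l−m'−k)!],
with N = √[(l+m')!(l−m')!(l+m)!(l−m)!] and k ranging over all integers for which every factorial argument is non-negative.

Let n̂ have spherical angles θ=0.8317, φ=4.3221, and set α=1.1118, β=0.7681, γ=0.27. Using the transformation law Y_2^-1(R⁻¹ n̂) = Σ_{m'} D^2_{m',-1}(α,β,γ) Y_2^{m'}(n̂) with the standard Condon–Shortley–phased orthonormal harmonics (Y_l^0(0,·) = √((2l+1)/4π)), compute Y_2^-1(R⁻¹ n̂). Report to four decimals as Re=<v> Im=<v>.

Need the full column D^2_{m',-1} for m'=−2..2 at α=1.1118, β=0.7681, γ=0.27.
cos(β/2)=0.927155, sin(β/2)=0.374679
d^2_{-2,-1}: single k=1 term ⇒ +0.597235;  D = -0.476174+0.360484i
d^2_{-1,-1}: k∈[0..1] ⇒ +0.738940 -0.362029 = +0.376911;  D = +0.070811+0.370199i
d^2_{0,-1}: k∈[0..1] ⇒ -0.731461 +0.119455 = -0.612006;  D = -0.589834-0.163241i
d^2_{1,-1}: k∈[0..1] ⇒ +0.362029 -0.019708 = +0.342321;  D = +0.228028-0.255318i
d^2_{2,-1}: single k=0 term ⇒ -0.097535;  D = +0.036431+0.090475i
Y_2^{m'}(θ=0.8317,φ=4.3221) and Σ D·Y over m':
  (-0.4762+0.3605i)·(-0.1499-0.1485i)  (+0.0708+0.3702i)·(-0.1463+0.3557i)  (-0.5898-0.1632i)·(+0.1139+0.0000i)  (+0.2280-0.2553i)·(+0.1463+0.3557i)  (+0.0364+0.0905i)·(-0.1499+0.1485i)
Y_2^-1(R⁻¹ n̂) = +0.020946+0.004667i

Re=0.0209 Im=0.0047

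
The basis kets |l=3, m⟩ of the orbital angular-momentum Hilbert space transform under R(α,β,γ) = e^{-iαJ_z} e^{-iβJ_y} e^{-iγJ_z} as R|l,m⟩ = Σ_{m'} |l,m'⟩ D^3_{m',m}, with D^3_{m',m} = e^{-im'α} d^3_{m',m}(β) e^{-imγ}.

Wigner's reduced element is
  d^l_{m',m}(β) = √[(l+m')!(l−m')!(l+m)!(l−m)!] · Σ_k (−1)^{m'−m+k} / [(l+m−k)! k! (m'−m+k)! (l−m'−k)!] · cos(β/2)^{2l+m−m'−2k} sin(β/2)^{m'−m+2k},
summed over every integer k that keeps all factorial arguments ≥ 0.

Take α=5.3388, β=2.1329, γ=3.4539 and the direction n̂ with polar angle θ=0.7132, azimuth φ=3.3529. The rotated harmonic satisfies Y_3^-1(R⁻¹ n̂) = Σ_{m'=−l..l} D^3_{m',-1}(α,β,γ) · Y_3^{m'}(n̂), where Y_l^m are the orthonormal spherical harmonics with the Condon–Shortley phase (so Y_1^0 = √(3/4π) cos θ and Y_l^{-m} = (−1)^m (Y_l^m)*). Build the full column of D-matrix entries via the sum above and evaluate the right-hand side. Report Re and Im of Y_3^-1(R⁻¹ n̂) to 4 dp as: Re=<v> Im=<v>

Re=0.2048 Im=-0.1294

Need the full column D^3_{m',-1} for m'=−3..3 at α=5.3388, β=2.1329, γ=3.4539.
cos(β/2)=0.483235, sin(β/2)=0.875491
d^3_{-3,-1}: single k=2 term ⇒ +0.161876;  D = +0.131678+0.094154i
d^3_{-2,-1}: k∈[1..2] ⇒ +0.072953 -0.478917 = -0.405964;  D = -0.002301-0.405957i
d^3_{-1,-1}: k∈[0..2] ⇒ +0.012734 -0.334370 +0.823141 = +0.501505;  D = -0.404615+0.296300i
d^3_{0,-1}: k∈[0..2] ⇒ -0.079916 +0.786941 -0.861007 = -0.153982;  D = +0.146534+0.047312i
d^3_{1,-1}: k∈[0..2] ⇒ +0.250778 -1.097522 +0.450307 = -0.396437;  D = +0.122485+0.377041i
d^3_{2,-1}: k∈[0..1] ⇒ -0.478917 +0.785988 = +0.307071;  D = +0.180979-0.248071i
d^3_{3,-1}: single k=0 term ⇒ +0.531335;  D = +0.531331+0.002057i
Y_3^{m'}(θ=0.7132,φ=3.3529) and Σ D·Y over m':
  (+0.1317+0.0942i)·(-0.0941+0.0692i)  (-0.0023-0.4060i)·(+0.3017-0.1357i)  (-0.4046+0.2963i)·(-0.3845+0.0825i)  (+0.1465+0.0473i)·(-0.0396+0.0000i)  (+0.1225+0.3770i)·(+0.3845+0.0825i)  (+0.1810-0.2481i)·(+0.3017+0.1357i)  (+0.5313+0.0021i)·(+0.0941+0.0692i)
Y_3^-1(R⁻¹ n̂) = +0.204782-0.129355i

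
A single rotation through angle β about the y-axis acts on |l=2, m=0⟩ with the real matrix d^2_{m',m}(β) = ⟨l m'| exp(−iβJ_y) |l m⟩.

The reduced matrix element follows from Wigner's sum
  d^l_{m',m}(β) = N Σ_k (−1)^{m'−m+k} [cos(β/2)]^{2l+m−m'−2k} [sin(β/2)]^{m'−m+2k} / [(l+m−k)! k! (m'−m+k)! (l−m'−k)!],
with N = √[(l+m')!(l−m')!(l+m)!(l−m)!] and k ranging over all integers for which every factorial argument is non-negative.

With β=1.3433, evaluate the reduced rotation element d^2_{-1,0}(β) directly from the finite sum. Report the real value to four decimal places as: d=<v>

d^2_{-1,0}(β=1.3433) via Wigner's sum:
Half-angle: c=0.782796, s=0.622278. N=√(1·6·2·2)=4.898979
The bounds max(0,m−m')=1 and min(l+m,l−m')=2 give 2 terms
  k=1: (−1)^0·4.8990/(2)·0.7828^3·0.6223^1 = +0.731149
  k=2: (−1)^1·4.8990/(2)·0.7828^1·0.6223^3 = -0.462039
d^2_{-1,0}(1.3433) = +0.731149 -0.462039 = +0.269111

d=0.2691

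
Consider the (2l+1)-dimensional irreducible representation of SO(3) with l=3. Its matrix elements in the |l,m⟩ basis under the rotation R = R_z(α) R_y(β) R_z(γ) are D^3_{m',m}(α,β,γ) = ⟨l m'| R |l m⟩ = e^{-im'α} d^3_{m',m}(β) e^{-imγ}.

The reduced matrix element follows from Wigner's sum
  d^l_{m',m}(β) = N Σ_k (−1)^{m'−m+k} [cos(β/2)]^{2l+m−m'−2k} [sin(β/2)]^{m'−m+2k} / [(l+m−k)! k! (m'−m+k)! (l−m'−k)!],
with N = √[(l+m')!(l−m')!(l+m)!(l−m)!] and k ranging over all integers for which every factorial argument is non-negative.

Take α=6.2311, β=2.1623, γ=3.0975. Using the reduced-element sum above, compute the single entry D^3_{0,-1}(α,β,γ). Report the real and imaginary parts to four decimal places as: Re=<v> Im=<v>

Re=0.1992 Im=-0.0088

First d^3_{0,-1}(β=2.1623), then the phase factors e^{-i(0)α} and e^{-i(-1)γ}:
c=cos(2.1623/2)=0.470314, s=sin(2.1623/2)=0.882499; N=√[6·6·2·24]=41.569219
The bounds max(0,m−m')=0 and min(l+m,l−m')=2 give 3 terms
  k=0: (−1)^1·41.5692/(12)·0.4703^5·0.8825^1 = -0.070347
  k=1: (−1)^2·41.5692/(4)·0.4703^3·0.8825^3 = +0.743050
  k=2: (−1)^3·41.5692/(12)·0.4703^1·0.8825^5 = -0.872067
d^3_{0,-1}(2.1623) = -0.070347 +0.743050 -0.872067 = -0.199364
D = (+1.000000+0.000000i)·(-0.199364)·(-0.999028+0.044078i) = +0.199170-0.008788i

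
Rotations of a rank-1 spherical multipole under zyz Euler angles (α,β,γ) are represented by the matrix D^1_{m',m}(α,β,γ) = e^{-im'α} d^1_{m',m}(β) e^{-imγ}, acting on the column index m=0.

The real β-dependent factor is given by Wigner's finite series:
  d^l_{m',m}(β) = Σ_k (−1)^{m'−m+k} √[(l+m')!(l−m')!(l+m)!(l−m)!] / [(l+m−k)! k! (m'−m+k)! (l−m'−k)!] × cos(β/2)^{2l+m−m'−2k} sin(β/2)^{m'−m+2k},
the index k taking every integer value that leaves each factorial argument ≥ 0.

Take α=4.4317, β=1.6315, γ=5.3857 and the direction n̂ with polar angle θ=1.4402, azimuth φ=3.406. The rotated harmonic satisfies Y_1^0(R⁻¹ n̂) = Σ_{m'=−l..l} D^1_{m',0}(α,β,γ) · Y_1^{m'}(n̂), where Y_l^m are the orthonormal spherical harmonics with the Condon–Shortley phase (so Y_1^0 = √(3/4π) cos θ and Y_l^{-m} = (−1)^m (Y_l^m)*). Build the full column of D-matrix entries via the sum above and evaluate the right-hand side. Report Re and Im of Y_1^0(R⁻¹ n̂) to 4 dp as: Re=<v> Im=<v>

Need the full column D^1_{m',0} for m'=−1..1 at α=4.4317, β=1.6315, γ=5.3857.
cos(β/2)=0.685322, sin(β/2)=0.728240
d^1_{-1,0}: single k=1 term ⇒ +0.705804;  D = -0.195520-0.678183i
d^1_{0,0}: k∈[0..1] ⇒ +0.469667 -0.530333 = -0.060666;  D = -0.060666+0.000000i
d^1_{1,0}: single k=0 term ⇒ -0.705804;  D = +0.195520-0.678183i
Y_1^{m'}(θ=1.4402,φ=3.406) and Σ D·Y over m':
  (-0.1955-0.6782i)·(-0.3306+0.0895i)  (-0.0607+0.0000i)·(+0.0636+0.0000i)  (+0.1955-0.6782i)·(+0.3306+0.0895i)
Y_1^0(R⁻¹ n̂) = +0.246861+0.000000i

Re=0.2469 Im=0.0000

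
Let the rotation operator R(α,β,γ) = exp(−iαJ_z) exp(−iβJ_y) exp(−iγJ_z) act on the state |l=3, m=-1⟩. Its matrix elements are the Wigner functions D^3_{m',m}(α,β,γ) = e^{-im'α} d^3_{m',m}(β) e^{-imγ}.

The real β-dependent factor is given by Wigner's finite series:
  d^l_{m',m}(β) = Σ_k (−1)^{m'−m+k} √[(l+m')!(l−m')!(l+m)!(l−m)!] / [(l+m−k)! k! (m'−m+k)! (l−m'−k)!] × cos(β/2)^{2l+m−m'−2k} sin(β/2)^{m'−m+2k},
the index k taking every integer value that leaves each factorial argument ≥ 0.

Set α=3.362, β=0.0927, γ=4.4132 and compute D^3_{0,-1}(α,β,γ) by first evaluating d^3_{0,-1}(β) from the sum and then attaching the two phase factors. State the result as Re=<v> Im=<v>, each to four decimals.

D^3_{0,-1}(3.362,0.0927,4.4132) = e^{-i·0·3.362}·d^3_{0,-1}(0.0927)·e^{-i·-1·4.4132}. Compute d first:
With c≡cos(β/2)=0.998926 and s≡sin(β/2)=0.046333, N=[6·6·2·24]^{1/2}=41.569219
Admissible k: 0..2 (factorial args all ≥0)
  k=0: (−1)^1·41.5692/(12)·0.9989^5·0.0463^1 = -0.159644
  k=1: (−1)^2·41.5692/(4)·0.9989^3·0.0463^3 = +0.001030
  k=2: (−1)^3·41.5692/(12)·0.9989^1·0.0463^5 = -0.000001
d^3_{0,-1}(0.0927) = -0.159644 +0.001030 -0.000001 = -0.158614
Phases: e^{-i·(0)·3.362}=+1.000000+0.000000i, e^{-i·(-1)·4.4132}=-0.294745-0.955576i ⇒ D=+0.046751+0.151568i

Re=0.0468 Im=0.1516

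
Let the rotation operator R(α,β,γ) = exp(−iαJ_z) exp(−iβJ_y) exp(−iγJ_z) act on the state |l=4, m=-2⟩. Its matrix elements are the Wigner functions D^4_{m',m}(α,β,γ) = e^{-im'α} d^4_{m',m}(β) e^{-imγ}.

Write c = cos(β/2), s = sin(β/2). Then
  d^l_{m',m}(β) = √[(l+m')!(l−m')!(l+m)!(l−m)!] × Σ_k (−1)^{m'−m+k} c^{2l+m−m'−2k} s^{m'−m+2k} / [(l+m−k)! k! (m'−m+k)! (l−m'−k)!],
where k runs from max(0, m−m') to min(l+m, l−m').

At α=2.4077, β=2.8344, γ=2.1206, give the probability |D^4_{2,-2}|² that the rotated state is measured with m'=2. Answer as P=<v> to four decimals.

D^4_{2,-2}(2.4077,2.8344,2.1206) = e^{-i·2·2.4077}·d^4_{2,-2}(2.8344)·e^{-i·-2·2.1206}. Compute d first:
c=cos(2.8344/2)=0.152993, s=sin(2.8344/2)=0.988227; N=√[720·2·2·720]=1440.000000
The bounds max(0,m−m')=0 and min(l+m,l−m')=2 give 3 terms
  k=0: (−1)^4·1440.0000/(96)·0.1530^4·0.9882^4 = +0.007838
  k=1: (−1)^5·1440.0000/(120)·0.1530^2·0.9882^6 = -0.261617
  k=2: (−1)^6·1440.0000/(1440)·0.1530^0·0.9882^8 = +0.909609
d^4_{2,-2}(2.8344) = +0.007838 -0.261617 +0.909609 = +0.655830
|D^4_{2,-2}|² = |d^4_{2,-2}(β)|² = (+0.655830)² = 0.430113 (the z-rotation phases have unit modulus)

P=0.4301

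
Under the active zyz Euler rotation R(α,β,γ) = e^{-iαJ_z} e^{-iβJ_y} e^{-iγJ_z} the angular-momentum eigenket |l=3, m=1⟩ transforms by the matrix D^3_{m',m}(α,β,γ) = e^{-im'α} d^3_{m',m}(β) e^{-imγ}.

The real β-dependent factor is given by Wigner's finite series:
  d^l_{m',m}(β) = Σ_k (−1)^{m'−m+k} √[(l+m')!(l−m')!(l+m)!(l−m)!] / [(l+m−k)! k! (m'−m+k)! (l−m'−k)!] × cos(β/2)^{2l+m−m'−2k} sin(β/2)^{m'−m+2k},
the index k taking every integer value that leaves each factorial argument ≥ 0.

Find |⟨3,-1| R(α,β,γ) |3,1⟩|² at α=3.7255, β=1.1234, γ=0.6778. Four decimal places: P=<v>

D^3_{-1,1}(3.7255,1.1234,0.6778) = e^{-i·-1·3.7255}·d^3_{-1,1}(1.1234)·e^{-i·1·0.6778}. Compute d first:
c=cos(1.1234/2)=0.846351, s=sin(1.1234/2)=0.532626; N=√[2·24·24·2]=48.000000
k∈{2,3,4} keeps every argument non-negative
  k=2: (−1)^0·48.0000/(8)·0.8464^4·0.5326^2 = +0.873368
  k=3: (−1)^1·48.0000/(6)·0.8464^2·0.5326^4 = -0.461190
  k=4: (−1)^2·48.0000/(48)·0.8464^0·0.5326^6 = +0.022831
d^3_{-1,1}(1.1234) = +0.873368 -0.461190 +0.022831 = +0.435010
|D^3_{-1,1}|² = |d^3_{-1,1}(β)|² = (+0.435010)² = 0.189234 (the z-rotation phases have unit modulus)

P=0.1892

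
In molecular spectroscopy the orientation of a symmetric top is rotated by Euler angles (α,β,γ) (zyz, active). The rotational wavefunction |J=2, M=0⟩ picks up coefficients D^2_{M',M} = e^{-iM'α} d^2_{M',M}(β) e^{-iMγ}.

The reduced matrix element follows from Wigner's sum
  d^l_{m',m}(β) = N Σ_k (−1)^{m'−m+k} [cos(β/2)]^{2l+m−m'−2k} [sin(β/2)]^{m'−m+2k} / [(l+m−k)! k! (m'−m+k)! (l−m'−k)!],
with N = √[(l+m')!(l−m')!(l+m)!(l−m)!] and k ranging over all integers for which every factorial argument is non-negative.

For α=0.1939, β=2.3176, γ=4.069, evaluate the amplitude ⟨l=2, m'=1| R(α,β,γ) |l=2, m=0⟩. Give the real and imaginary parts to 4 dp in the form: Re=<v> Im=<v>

Re=0.5991 Im=-0.1176

First d^2_{1,0}(β=2.3176), then the phase factors e^{-i(1)α} and e^{-i(0)γ}:
c=cos(2.3176/2)=0.400439, s=sin(2.3176/2)=0.916323; N=√[6·1·2·2]=4.898979
k: max(0,(0)−(1))=0 … min(2+(0),2−(1))=1
  k=0: (−1)^1·4.8990/(2)·0.4004^3·0.9163^1 = -0.144123
  k=1: (−1)^2·4.8990/(2)·0.4004^1·0.9163^3 = +0.754673
d^2_{1,0}(2.3176) = -0.144123 +0.754673 = +0.610549
Phases: e^{-i·(1)·0.1939}=+0.981260-0.192687i, e^{-i·(0)·4.069}=+1.000000+0.000000i ⇒ D=+0.599107-0.117645i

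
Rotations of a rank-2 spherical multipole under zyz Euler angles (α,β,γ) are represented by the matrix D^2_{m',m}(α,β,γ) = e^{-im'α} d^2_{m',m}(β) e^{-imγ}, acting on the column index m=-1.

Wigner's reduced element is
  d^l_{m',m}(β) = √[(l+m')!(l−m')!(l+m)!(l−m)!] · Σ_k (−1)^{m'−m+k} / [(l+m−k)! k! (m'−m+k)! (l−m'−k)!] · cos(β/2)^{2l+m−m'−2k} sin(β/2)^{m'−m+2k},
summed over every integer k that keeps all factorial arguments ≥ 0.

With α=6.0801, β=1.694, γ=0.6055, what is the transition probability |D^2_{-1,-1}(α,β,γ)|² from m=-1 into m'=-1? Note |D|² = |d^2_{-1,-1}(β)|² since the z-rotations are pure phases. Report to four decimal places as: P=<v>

P=0.2985

Split into d^2_{-1,-1}(β=1.694) × two z-phases.
Half-angle: c=0.662234, s=0.749297. N=√(1·6·1·6)=6.000000
Admissible k: 0..1 (factorial args all ≥0)
  k=0: (−1)^0·6.0000/(6)·0.6622^4·0.7493^0 = +0.192330
  k=1: (−1)^1·6.0000/(2)·0.6622^2·0.7493^2 = -0.738673
d^2_{-1,-1}(1.694) = +0.192330 -0.738673 = -0.546344
|D^2_{-1,-1}|² = |d^2_{-1,-1}(β)|² = (-0.546344)² = 0.298491 (the z-rotation phases have unit modulus)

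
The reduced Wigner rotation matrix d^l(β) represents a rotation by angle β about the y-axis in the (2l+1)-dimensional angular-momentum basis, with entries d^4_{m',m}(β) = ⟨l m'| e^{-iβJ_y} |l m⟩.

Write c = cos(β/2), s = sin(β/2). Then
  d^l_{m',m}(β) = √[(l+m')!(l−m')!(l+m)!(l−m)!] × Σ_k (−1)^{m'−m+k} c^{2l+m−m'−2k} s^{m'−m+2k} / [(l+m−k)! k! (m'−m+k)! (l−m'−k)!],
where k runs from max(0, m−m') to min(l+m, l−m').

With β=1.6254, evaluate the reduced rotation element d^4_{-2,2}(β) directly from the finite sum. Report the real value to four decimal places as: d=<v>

d=0.1776

d^4_{-2,2}(β=1.6254) via Wigner's sum:
Half-angle: c=0.687540, s=0.726146. N=√(2·720·720·2)=1440.000000
k∈{4,5,6} keeps every argument non-negative
  k=4: (−1)^0·1440.0000/(96)·0.6875^4·0.7261^4 = +0.931923
  k=5: (−1)^1·1440.0000/(120)·0.6875^2·0.7261^6 = -0.831614
  k=6: (−1)^2·1440.0000/(1440)·0.6875^0·0.7261^8 = +0.077302
d^4_{-2,2}(1.6254) = +0.931923 -0.831614 +0.077302 = +0.177611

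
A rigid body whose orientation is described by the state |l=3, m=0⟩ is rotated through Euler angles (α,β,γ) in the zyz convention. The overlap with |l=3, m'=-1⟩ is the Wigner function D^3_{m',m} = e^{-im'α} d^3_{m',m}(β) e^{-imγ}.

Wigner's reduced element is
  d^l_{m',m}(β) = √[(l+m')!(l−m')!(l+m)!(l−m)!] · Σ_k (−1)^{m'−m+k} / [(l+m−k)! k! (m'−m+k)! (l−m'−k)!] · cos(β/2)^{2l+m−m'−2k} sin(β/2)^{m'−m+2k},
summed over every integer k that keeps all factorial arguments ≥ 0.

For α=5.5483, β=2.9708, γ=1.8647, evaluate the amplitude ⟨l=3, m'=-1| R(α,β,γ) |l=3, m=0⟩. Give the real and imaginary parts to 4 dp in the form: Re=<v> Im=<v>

Re=0.2105 Im=-0.1903

First d^3_{-1,0}(β=2.9708), then the phase factors e^{-i(-1)α} and e^{-i(0)γ}:
Half-angle: c=0.085293, s=0.996356. N=√(2·24·6·6)=41.569219
k: max(0,(0)−(-1))=1 … min(3+(0),3−(-1))=3
  k=1: (−1)^0·41.5692/(12)·0.0853^5·0.9964^1 = +0.000016
  k=2: (−1)^1·41.5692/(4)·0.0853^3·0.9964^3 = -0.006378
  k=3: (−1)^2·41.5692/(12)·0.0853^1·0.9964^5 = +0.290118
d^3_{-1,0}(2.9708) = +0.000016 -0.006378 +0.290118 = +0.283755
Attach z-rotation phases: D = e^{-i(-1)(5.5483)}·(+0.283755)·e^{-i(0)(1.8647)} = +0.210520-0.190259i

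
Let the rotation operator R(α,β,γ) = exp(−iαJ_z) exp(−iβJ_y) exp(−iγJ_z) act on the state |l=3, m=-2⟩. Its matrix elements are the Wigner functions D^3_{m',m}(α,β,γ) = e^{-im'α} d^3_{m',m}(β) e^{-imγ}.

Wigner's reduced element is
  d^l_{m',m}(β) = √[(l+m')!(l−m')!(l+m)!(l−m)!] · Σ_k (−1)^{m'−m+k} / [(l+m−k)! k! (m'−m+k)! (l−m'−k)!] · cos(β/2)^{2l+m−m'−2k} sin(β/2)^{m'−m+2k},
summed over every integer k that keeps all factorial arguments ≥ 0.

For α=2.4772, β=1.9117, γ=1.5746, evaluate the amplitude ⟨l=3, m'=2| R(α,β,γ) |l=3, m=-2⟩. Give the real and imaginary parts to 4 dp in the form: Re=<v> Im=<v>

First d^3_{2,-2}(β=1.9117), then the phase factors e^{-i(2)α} and e^{-i(-2)γ}:
Half-angle: c=0.576915, s=0.816804. N=√(120·1·1·120)=120.000000
k∈{0,1} keeps every argument non-negative
  k=0: (−1)^4·120.0000/(24)·0.5769^2·0.8168^4 = +0.740739
  k=1: (−1)^5·120.0000/(120)·0.5769^0·0.8168^6 = -0.296967
d^3_{2,-2}(1.9117) = +0.740739 -0.296967 = +0.443772
Phases: e^{-i·(2)·2.4772}=+0.239656+0.970858i, e^{-i·(-2)·1.5746}=-0.999971-0.007607i ⇒ D=-0.103072-0.431636i

Re=-0.1031 Im=-0.4316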